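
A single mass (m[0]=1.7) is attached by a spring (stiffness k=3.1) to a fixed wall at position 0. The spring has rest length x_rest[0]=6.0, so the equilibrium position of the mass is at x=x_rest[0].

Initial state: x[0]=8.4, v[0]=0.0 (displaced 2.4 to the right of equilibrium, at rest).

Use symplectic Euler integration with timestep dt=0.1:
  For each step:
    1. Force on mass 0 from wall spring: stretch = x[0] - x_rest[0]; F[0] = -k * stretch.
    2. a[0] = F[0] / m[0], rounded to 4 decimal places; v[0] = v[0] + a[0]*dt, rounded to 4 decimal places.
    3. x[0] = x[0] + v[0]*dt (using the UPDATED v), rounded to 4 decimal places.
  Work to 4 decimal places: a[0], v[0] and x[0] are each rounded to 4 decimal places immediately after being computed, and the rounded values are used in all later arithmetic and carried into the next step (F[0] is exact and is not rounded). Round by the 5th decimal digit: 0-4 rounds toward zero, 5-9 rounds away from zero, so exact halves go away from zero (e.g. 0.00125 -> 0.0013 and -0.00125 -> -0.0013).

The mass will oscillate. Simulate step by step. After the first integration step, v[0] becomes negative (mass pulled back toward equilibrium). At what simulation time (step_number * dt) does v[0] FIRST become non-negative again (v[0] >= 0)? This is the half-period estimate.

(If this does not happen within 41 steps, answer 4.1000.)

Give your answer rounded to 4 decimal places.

Answer: 2.4000

Derivation:
Step 0: x=[8.4000] v=[0.0000]
Step 1: x=[8.3562] v=[-0.4377]
Step 2: x=[8.2695] v=[-0.8674]
Step 3: x=[8.1414] v=[-1.2813]
Step 4: x=[7.9742] v=[-1.6718]
Step 5: x=[7.7710] v=[-2.0318]
Step 6: x=[7.5355] v=[-2.3548]
Step 7: x=[7.2720] v=[-2.6348]
Step 8: x=[6.9853] v=[-2.8668]
Step 9: x=[6.6807] v=[-3.0465]
Step 10: x=[6.3636] v=[-3.1706]
Step 11: x=[6.0399] v=[-3.2369]
Step 12: x=[5.7155] v=[-3.2442]
Step 13: x=[5.3963] v=[-3.1923]
Step 14: x=[5.0881] v=[-3.0822]
Step 15: x=[4.7965] v=[-2.9159]
Step 16: x=[4.5269] v=[-2.6964]
Step 17: x=[4.2841] v=[-2.4278]
Step 18: x=[4.0726] v=[-2.1149]
Step 19: x=[3.8963] v=[-1.7634]
Step 20: x=[3.7583] v=[-1.3798]
Step 21: x=[3.6612] v=[-0.9710]
Step 22: x=[3.6068] v=[-0.5445]
Step 23: x=[3.5960] v=[-0.1081]
Step 24: x=[3.6290] v=[0.3303]
First v>=0 after going negative at step 24, time=2.4000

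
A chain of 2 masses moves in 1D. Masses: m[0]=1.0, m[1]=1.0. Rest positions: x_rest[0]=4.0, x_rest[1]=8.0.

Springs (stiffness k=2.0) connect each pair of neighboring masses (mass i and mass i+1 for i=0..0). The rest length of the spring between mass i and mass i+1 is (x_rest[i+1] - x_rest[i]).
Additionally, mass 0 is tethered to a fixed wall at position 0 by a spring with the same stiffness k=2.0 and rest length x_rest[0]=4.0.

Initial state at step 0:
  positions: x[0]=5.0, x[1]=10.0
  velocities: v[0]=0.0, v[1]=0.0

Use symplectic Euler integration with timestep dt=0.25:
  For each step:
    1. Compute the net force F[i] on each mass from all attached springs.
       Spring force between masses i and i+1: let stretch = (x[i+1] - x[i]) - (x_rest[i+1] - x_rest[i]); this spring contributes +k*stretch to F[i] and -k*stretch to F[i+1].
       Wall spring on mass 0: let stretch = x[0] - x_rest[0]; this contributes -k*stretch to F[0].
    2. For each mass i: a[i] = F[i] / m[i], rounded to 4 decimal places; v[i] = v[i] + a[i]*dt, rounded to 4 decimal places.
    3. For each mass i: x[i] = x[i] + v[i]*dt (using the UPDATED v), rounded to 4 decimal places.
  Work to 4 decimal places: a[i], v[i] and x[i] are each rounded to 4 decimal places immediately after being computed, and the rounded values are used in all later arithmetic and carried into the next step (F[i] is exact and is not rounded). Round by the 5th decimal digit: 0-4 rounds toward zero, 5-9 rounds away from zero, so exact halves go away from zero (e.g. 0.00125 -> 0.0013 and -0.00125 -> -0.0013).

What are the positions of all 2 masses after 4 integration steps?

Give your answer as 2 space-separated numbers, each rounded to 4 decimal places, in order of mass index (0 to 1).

Step 0: x=[5.0000 10.0000] v=[0.0000 0.0000]
Step 1: x=[5.0000 9.8750] v=[0.0000 -0.5000]
Step 2: x=[4.9844 9.6406] v=[-0.0625 -0.9375]
Step 3: x=[4.9278 9.3242] v=[-0.2266 -1.2656]
Step 4: x=[4.8047 8.9583] v=[-0.4923 -1.4638]

Answer: 4.8047 8.9583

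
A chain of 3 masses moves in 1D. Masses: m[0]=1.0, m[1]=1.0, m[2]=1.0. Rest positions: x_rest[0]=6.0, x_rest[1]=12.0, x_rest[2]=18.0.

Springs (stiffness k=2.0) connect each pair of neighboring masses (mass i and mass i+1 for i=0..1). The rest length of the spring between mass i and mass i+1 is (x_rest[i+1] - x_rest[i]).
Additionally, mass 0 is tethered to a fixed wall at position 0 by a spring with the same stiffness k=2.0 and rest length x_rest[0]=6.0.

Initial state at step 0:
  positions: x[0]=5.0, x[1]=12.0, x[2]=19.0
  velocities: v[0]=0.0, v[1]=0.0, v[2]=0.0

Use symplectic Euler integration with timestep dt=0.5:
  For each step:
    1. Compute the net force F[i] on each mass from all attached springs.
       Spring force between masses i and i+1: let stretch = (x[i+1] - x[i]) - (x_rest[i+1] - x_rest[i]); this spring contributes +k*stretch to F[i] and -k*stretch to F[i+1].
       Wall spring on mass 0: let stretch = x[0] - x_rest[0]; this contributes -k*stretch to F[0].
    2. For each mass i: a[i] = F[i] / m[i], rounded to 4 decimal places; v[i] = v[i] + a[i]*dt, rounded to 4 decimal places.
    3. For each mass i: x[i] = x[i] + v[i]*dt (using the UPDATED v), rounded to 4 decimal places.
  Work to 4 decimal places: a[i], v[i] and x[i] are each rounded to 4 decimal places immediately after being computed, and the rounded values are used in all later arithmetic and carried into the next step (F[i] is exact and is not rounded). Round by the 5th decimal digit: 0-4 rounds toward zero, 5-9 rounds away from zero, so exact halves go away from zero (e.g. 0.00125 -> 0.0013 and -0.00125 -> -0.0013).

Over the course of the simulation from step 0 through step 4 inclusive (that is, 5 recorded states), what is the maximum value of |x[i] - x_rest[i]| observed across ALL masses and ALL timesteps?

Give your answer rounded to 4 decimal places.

Answer: 1.1250

Derivation:
Step 0: x=[5.0000 12.0000 19.0000] v=[0.0000 0.0000 0.0000]
Step 1: x=[6.0000 12.0000 18.5000] v=[2.0000 0.0000 -1.0000]
Step 2: x=[7.0000 12.2500 17.7500] v=[2.0000 0.5000 -1.5000]
Step 3: x=[7.1250 12.6250 17.2500] v=[0.2500 0.7500 -1.0000]
Step 4: x=[6.4375 12.5625 17.4375] v=[-1.3750 -0.1250 0.3750]
Max displacement = 1.1250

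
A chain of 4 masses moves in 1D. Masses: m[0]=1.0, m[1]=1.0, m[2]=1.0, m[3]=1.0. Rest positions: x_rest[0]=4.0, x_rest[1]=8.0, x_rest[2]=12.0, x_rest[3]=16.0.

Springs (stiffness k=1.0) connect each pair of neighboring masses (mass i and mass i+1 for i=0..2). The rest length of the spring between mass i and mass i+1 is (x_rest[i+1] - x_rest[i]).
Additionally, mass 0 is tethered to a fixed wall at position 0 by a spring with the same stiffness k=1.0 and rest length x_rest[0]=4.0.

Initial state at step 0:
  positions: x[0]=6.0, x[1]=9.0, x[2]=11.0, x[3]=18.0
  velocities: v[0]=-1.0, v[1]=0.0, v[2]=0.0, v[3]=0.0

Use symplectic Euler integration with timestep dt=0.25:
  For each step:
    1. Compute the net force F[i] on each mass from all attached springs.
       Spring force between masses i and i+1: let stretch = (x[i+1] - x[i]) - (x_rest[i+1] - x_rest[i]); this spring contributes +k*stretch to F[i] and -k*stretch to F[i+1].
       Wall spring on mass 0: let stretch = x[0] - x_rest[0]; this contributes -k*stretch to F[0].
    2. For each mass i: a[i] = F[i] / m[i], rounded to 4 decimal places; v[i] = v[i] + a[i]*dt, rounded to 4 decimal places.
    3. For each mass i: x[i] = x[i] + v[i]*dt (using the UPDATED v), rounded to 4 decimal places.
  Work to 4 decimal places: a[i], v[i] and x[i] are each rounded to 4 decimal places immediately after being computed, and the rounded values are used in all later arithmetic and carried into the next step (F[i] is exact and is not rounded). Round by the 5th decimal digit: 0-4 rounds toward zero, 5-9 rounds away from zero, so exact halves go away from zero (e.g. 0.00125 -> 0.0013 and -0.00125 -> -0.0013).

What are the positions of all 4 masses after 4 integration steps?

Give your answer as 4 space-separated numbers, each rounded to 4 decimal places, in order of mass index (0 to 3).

Answer: 3.6917 8.4477 13.3658 16.5571

Derivation:
Step 0: x=[6.0000 9.0000 11.0000 18.0000] v=[-1.0000 0.0000 0.0000 0.0000]
Step 1: x=[5.5625 8.9375 11.3125 17.8125] v=[-1.7500 -0.2500 1.2500 -0.7500]
Step 2: x=[4.9883 8.8125 11.8828 17.4688] v=[-2.2969 -0.5000 2.2813 -1.3750]
Step 3: x=[4.3413 8.6404 12.6104 17.0259] v=[-2.5879 -0.6885 2.9102 -1.7715]
Step 4: x=[3.6917 8.4477 13.3658 16.5571] v=[-2.5985 -0.7708 3.0216 -1.8754]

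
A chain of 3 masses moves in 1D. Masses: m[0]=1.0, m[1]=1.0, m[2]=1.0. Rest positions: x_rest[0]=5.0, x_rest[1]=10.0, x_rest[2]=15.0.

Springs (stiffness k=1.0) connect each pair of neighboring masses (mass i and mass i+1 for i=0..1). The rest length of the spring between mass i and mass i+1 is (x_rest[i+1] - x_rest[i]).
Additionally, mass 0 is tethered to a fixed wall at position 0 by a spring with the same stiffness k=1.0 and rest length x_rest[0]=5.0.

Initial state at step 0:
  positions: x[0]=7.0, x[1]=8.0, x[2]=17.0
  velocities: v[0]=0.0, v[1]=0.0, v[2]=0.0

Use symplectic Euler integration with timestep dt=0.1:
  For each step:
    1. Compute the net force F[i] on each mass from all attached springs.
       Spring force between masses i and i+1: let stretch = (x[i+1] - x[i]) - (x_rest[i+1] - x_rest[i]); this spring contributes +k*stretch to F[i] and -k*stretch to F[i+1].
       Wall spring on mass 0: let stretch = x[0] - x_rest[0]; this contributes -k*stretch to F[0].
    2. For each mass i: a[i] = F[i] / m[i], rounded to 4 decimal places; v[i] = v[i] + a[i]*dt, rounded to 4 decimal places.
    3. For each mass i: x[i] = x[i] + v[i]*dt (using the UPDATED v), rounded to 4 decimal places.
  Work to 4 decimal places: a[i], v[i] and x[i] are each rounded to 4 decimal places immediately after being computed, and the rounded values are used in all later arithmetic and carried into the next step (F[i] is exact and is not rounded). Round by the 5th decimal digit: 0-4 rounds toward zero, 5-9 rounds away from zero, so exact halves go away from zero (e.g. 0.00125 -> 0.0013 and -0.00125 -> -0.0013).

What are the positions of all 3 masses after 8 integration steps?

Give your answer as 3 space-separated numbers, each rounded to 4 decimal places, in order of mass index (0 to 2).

Answer: 5.2305 10.3715 15.7951

Derivation:
Step 0: x=[7.0000 8.0000 17.0000] v=[0.0000 0.0000 0.0000]
Step 1: x=[6.9400 8.0800 16.9600] v=[-0.6000 0.8000 -0.4000]
Step 2: x=[6.8220 8.2374 16.8812] v=[-1.1800 1.5740 -0.7880]
Step 3: x=[6.6499 8.4671 16.7660] v=[-1.7207 2.2968 -1.1524]
Step 4: x=[6.4295 8.7616 16.6178] v=[-2.2040 2.9450 -1.4823]
Step 5: x=[6.1681 9.1113 16.4410] v=[-2.6137 3.4974 -1.7679]
Step 6: x=[5.8745 9.5049 16.2409] v=[-2.9362 3.9361 -2.0009]
Step 7: x=[5.5584 9.9296 16.0235] v=[-3.1606 4.2467 -2.1745]
Step 8: x=[5.2305 10.3715 15.7951] v=[-3.2793 4.4190 -2.2839]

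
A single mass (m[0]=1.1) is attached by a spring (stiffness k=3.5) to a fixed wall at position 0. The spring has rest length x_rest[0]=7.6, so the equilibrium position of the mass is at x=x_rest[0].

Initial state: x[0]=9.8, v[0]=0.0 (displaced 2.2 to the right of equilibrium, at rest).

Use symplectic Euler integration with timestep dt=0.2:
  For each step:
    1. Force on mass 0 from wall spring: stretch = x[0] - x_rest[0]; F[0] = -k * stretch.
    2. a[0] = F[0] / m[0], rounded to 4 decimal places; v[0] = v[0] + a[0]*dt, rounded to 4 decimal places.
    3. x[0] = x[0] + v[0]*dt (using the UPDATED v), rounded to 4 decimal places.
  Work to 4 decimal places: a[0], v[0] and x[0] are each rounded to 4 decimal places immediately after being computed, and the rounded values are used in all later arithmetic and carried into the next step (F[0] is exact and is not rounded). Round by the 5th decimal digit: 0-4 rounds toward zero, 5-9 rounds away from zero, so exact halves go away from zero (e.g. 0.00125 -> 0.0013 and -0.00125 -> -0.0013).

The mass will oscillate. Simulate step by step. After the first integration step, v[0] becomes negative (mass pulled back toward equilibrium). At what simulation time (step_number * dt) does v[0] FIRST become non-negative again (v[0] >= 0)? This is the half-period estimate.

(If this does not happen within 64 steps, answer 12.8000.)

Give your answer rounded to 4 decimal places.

Answer: 1.8000

Derivation:
Step 0: x=[9.8000] v=[0.0000]
Step 1: x=[9.5200] v=[-1.4000]
Step 2: x=[8.9956] v=[-2.6218]
Step 3: x=[8.2936] v=[-3.5099]
Step 4: x=[7.5033] v=[-3.9513]
Step 5: x=[6.7253] v=[-3.8898]
Step 6: x=[6.0587] v=[-3.3332]
Step 7: x=[5.5882] v=[-2.3524]
Step 8: x=[5.3738] v=[-1.0722]
Step 9: x=[5.4427] v=[0.3445]
First v>=0 after going negative at step 9, time=1.8000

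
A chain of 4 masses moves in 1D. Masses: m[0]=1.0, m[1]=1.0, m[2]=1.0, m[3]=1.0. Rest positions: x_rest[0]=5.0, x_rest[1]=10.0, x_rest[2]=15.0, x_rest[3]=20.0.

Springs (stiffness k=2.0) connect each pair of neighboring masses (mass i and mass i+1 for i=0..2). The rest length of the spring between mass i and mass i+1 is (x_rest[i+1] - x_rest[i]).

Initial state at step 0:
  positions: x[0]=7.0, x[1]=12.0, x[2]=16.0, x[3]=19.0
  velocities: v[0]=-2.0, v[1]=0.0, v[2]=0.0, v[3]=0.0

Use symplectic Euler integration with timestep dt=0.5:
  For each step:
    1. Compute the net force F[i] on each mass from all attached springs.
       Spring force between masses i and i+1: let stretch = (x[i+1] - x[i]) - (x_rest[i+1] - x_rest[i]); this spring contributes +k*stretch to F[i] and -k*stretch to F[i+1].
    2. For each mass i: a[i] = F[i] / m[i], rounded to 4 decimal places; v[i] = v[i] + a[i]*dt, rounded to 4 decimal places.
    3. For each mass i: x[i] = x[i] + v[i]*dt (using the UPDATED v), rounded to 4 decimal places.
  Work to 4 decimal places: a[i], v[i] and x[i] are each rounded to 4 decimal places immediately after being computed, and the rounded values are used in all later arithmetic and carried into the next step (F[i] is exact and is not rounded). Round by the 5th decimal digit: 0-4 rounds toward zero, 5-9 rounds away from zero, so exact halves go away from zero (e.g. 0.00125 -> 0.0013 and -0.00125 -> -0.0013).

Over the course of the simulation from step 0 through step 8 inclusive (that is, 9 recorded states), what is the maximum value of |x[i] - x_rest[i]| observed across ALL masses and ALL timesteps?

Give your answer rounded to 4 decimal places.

Step 0: x=[7.0000 12.0000 16.0000 19.0000] v=[-2.0000 0.0000 0.0000 0.0000]
Step 1: x=[6.0000 11.5000 15.5000 20.0000] v=[-2.0000 -1.0000 -1.0000 2.0000]
Step 2: x=[5.2500 10.2500 15.2500 21.2500] v=[-1.5000 -2.5000 -0.5000 2.5000]
Step 3: x=[4.5000 9.0000 15.5000 22.0000] v=[-1.5000 -2.5000 0.5000 1.5000]
Step 4: x=[3.5000 8.7500 15.7500 22.0000] v=[-2.0000 -0.5000 0.5000 0.0000]
Step 5: x=[2.6250 9.3750 15.6250 21.3750] v=[-1.7500 1.2500 -0.2500 -1.2500]
Step 6: x=[2.6250 9.7500 15.2500 20.3750] v=[0.0000 0.7500 -0.7500 -2.0000]
Step 7: x=[3.6875 9.3125 14.6875 19.3125] v=[2.1250 -0.8750 -1.1250 -2.1250]
Step 8: x=[5.0625 8.7500 13.7500 18.4375] v=[2.7500 -1.1250 -1.8750 -1.7500]
Max displacement = 2.3750

Answer: 2.3750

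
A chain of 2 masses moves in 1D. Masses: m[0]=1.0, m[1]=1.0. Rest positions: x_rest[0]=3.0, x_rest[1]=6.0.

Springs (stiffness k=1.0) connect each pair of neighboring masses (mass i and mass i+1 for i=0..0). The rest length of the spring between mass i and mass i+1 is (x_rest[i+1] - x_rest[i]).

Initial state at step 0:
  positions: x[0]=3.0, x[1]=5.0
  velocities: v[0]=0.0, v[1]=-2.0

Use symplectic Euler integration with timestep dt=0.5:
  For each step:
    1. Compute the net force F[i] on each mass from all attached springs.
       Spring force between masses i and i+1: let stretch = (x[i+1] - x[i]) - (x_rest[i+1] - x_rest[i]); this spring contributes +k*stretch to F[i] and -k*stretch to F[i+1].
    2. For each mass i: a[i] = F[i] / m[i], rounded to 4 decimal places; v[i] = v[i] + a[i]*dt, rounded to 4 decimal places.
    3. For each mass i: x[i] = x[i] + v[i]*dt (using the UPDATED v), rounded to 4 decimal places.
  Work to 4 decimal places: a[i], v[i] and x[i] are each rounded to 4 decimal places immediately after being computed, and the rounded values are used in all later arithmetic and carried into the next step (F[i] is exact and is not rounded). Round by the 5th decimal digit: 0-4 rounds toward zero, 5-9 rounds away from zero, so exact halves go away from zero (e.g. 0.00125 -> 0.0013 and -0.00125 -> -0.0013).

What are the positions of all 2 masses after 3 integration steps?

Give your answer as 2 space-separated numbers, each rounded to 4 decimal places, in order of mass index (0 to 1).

Answer: 1.1875 3.8125

Derivation:
Step 0: x=[3.0000 5.0000] v=[0.0000 -2.0000]
Step 1: x=[2.7500 4.2500] v=[-0.5000 -1.5000]
Step 2: x=[2.1250 3.8750] v=[-1.2500 -0.7500]
Step 3: x=[1.1875 3.8125] v=[-1.8750 -0.1250]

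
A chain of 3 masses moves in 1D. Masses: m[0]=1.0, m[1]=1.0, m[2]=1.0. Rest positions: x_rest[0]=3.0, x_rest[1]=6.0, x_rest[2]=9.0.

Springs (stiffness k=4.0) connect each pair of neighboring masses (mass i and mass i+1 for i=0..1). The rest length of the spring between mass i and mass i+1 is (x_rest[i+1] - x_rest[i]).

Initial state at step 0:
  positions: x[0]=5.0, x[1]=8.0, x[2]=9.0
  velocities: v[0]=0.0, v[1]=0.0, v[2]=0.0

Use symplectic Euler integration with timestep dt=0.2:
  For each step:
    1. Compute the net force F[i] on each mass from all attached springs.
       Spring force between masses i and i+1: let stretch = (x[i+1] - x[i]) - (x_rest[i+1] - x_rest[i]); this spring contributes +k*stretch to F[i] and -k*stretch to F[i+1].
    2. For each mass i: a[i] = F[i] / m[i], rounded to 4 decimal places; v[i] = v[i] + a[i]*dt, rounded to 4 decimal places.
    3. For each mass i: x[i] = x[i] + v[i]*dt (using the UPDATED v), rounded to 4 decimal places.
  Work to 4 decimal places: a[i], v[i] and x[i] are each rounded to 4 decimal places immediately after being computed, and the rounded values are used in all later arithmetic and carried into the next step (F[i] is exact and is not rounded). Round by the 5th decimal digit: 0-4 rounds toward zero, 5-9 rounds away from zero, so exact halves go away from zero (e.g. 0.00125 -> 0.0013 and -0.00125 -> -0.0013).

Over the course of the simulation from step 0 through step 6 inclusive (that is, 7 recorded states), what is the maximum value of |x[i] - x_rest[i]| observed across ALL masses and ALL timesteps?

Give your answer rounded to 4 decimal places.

Step 0: x=[5.0000 8.0000 9.0000] v=[0.0000 0.0000 0.0000]
Step 1: x=[5.0000 7.6800 9.3200] v=[0.0000 -1.6000 1.6000]
Step 2: x=[4.9488 7.1936 9.8576] v=[-0.2560 -2.4320 2.6880]
Step 3: x=[4.7768 6.7743 10.4490] v=[-0.8602 -2.0966 2.9568]
Step 4: x=[4.4444 6.6233 10.9324] v=[-1.6622 -0.7548 2.4170]
Step 5: x=[3.9806 6.8132 11.2063] v=[-2.3191 0.9494 1.3697]
Step 6: x=[3.4900 7.2528 11.2573] v=[-2.4530 2.1978 0.2552]
Max displacement = 2.2573

Answer: 2.2573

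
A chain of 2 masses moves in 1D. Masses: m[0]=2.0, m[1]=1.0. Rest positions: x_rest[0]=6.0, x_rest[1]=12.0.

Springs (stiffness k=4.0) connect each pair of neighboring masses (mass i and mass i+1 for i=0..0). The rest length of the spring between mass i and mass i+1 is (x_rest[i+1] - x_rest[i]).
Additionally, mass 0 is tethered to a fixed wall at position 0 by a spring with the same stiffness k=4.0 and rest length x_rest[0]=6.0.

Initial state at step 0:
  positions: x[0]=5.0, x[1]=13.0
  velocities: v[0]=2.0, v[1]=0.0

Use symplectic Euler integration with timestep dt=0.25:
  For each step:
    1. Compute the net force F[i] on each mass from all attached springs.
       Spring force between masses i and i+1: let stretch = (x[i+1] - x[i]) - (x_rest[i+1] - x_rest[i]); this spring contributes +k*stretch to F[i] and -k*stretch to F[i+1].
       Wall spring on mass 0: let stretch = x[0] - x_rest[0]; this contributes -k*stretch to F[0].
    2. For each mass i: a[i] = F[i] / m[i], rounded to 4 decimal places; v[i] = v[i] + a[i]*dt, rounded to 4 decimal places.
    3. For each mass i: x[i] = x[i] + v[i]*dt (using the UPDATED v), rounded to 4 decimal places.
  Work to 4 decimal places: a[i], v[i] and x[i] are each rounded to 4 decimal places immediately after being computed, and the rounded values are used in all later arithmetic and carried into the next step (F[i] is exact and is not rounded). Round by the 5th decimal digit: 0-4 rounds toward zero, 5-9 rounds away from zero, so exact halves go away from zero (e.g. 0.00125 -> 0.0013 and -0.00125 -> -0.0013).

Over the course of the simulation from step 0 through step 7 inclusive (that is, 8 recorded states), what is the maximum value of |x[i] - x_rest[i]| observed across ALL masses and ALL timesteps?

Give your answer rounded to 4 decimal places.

Answer: 2.2650

Derivation:
Step 0: x=[5.0000 13.0000] v=[2.0000 0.0000]
Step 1: x=[5.8750 12.5000] v=[3.5000 -2.0000]
Step 2: x=[6.8438 11.8438] v=[3.8750 -2.6250]
Step 3: x=[7.5821 11.4376] v=[2.9531 -1.6250]
Step 4: x=[7.8546 11.5675] v=[1.0898 0.5195]
Step 5: x=[7.6093 12.2692] v=[-0.9811 2.8066]
Step 6: x=[6.9954 13.3059] v=[-2.4558 4.1467]
Step 7: x=[6.2958 14.2650] v=[-2.7983 3.8362]
Max displacement = 2.2650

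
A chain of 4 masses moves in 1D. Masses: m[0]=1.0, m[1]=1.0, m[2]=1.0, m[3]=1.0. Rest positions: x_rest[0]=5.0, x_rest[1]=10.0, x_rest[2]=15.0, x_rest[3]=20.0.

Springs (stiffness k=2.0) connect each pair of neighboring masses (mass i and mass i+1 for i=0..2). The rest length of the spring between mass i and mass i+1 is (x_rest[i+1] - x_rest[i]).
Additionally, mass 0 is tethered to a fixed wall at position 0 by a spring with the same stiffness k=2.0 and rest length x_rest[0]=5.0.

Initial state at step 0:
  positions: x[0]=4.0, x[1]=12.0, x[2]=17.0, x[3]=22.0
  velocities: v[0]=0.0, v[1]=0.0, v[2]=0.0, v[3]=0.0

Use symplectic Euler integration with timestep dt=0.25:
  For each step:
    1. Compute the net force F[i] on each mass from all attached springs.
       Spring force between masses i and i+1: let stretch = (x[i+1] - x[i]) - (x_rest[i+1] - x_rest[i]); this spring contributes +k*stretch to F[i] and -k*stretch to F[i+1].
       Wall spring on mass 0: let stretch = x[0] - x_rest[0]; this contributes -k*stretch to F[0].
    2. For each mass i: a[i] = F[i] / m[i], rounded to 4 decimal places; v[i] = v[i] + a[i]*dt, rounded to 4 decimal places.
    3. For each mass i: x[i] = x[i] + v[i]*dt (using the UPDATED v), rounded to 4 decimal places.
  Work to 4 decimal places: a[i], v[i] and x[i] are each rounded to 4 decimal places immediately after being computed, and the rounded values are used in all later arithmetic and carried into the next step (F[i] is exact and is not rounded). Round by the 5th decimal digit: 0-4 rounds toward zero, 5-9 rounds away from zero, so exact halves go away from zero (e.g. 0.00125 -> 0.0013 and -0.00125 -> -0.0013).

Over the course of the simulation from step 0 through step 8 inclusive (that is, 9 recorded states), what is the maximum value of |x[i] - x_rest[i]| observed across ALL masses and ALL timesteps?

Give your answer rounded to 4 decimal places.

Step 0: x=[4.0000 12.0000 17.0000 22.0000] v=[0.0000 0.0000 0.0000 0.0000]
Step 1: x=[4.5000 11.6250 17.0000 22.0000] v=[2.0000 -1.5000 0.0000 0.0000]
Step 2: x=[5.3281 11.0313 16.9531 22.0000] v=[3.3125 -2.3750 -0.1875 0.0000]
Step 3: x=[6.2031 10.4649 16.7969 21.9941] v=[3.5001 -2.2657 -0.6250 -0.0235]
Step 4: x=[6.8355 10.1573 16.4988 21.9636] v=[2.5295 -1.2306 -1.1924 -0.1221]
Step 5: x=[7.0287 10.2271 16.0911 21.8750] v=[0.7727 0.2793 -1.6308 -0.3545]
Step 6: x=[6.7431 10.6301 15.6734 21.6884] v=[-1.1425 1.6121 -1.6709 -0.7465]
Step 7: x=[6.1005 11.1777 15.3771 21.3749] v=[-2.5706 2.1903 -1.1851 -1.2540]
Step 8: x=[5.3299 11.6156 15.3056 20.9367] v=[-3.0823 1.7514 -0.2859 -1.7529]
Max displacement = 2.0287

Answer: 2.0287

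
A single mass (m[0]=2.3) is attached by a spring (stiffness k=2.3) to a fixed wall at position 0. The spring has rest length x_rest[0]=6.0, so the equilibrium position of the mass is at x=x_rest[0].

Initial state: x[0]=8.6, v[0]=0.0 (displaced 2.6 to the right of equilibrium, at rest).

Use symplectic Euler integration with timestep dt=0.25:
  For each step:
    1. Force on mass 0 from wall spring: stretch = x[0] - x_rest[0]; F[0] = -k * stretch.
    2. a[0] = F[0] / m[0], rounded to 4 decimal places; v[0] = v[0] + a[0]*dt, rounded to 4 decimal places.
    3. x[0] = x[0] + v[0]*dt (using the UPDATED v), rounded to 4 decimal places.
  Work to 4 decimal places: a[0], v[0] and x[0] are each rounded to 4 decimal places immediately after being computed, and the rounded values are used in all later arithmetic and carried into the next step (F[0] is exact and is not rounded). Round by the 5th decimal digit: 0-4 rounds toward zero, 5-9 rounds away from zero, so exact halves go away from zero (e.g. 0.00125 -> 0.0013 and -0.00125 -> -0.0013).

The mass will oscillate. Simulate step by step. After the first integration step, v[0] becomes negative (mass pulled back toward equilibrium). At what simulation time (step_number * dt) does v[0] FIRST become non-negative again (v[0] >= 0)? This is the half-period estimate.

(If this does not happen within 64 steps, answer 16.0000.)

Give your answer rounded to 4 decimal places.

Step 0: x=[8.6000] v=[0.0000]
Step 1: x=[8.4375] v=[-0.6500]
Step 2: x=[8.1227] v=[-1.2594]
Step 3: x=[7.6752] v=[-1.7901]
Step 4: x=[7.1230] v=[-2.2089]
Step 5: x=[6.5006] v=[-2.4897]
Step 6: x=[5.8469] v=[-2.6149]
Step 7: x=[5.2028] v=[-2.5766]
Step 8: x=[4.6085] v=[-2.3773]
Step 9: x=[4.1012] v=[-2.0294]
Step 10: x=[3.7125] v=[-1.5547]
Step 11: x=[3.4668] v=[-0.9828]
Step 12: x=[3.3794] v=[-0.3495]
Step 13: x=[3.4558] v=[0.3057]
First v>=0 after going negative at step 13, time=3.2500

Answer: 3.2500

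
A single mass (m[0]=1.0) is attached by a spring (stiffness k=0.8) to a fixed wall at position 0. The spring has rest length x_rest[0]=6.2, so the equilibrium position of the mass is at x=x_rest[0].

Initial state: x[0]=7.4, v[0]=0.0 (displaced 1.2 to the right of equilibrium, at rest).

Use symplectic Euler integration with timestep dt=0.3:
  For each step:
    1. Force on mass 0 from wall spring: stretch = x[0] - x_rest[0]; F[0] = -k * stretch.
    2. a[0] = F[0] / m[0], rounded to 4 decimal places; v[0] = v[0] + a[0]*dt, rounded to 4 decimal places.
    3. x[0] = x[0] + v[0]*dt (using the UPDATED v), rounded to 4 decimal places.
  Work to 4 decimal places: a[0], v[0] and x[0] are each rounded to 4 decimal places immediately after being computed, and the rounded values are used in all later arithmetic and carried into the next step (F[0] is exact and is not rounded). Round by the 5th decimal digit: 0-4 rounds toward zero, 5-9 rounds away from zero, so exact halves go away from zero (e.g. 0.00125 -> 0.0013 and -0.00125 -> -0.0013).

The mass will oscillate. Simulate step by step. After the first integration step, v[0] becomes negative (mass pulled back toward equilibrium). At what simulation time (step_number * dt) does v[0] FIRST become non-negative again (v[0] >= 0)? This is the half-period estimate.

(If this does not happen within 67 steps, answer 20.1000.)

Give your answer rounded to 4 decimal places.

Step 0: x=[7.4000] v=[0.0000]
Step 1: x=[7.3136] v=[-0.2880]
Step 2: x=[7.1470] v=[-0.5553]
Step 3: x=[6.9122] v=[-0.7826]
Step 4: x=[6.6262] v=[-0.9535]
Step 5: x=[6.3095] v=[-1.0558]
Step 6: x=[5.9849] v=[-1.0821]
Step 7: x=[5.6758] v=[-1.0305]
Step 8: x=[5.4044] v=[-0.9047]
Step 9: x=[5.1903] v=[-0.7138]
Step 10: x=[5.0489] v=[-0.4715]
Step 11: x=[4.9903] v=[-0.1952]
Step 12: x=[5.0188] v=[0.0951]
First v>=0 after going negative at step 12, time=3.6000

Answer: 3.6000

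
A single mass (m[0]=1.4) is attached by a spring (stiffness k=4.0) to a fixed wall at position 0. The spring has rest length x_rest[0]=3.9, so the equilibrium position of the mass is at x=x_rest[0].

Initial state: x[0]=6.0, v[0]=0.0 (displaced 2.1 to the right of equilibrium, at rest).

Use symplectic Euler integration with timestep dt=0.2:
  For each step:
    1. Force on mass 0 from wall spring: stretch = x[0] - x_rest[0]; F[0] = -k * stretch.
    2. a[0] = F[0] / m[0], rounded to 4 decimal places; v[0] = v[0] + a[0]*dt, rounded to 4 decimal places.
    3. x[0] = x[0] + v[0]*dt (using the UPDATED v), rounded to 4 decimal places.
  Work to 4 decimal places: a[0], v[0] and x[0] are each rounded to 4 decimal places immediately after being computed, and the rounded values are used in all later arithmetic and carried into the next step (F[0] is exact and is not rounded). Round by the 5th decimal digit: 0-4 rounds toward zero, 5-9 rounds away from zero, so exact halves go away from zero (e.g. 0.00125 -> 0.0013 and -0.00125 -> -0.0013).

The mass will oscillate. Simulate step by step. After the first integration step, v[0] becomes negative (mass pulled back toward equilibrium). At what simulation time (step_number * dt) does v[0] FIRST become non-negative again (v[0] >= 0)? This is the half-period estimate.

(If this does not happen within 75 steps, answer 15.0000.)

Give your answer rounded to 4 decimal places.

Answer: 2.0000

Derivation:
Step 0: x=[6.0000] v=[0.0000]
Step 1: x=[5.7600] v=[-1.2000]
Step 2: x=[5.3074] v=[-2.2629]
Step 3: x=[4.6940] v=[-3.0671]
Step 4: x=[3.9898] v=[-3.5208]
Step 5: x=[3.2754] v=[-3.5721]
Step 6: x=[2.6324] v=[-3.2152]
Step 7: x=[2.1342] v=[-2.4909]
Step 8: x=[1.8378] v=[-1.4819]
Step 9: x=[1.7771] v=[-0.3035]
Step 10: x=[1.9590] v=[0.9096]
First v>=0 after going negative at step 10, time=2.0000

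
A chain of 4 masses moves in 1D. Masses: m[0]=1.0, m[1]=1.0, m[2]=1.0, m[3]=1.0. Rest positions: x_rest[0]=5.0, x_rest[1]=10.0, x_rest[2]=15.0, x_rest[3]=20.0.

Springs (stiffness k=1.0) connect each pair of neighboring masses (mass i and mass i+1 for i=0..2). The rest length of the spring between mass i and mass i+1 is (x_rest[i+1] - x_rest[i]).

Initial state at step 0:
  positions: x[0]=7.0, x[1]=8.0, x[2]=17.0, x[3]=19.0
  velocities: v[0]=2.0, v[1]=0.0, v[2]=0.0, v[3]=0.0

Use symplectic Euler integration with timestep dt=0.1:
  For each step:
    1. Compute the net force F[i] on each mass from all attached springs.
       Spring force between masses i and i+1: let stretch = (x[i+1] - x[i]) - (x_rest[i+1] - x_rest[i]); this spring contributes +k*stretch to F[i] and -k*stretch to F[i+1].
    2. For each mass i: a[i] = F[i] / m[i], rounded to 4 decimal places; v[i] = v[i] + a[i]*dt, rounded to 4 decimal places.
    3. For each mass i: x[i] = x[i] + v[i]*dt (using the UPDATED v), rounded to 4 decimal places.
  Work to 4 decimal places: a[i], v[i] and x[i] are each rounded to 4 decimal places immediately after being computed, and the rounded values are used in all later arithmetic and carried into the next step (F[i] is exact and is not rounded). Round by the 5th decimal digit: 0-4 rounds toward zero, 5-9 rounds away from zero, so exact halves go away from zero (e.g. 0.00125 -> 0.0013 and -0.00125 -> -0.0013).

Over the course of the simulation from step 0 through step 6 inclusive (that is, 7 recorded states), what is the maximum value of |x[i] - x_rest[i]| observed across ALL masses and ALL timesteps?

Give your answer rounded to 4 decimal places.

Step 0: x=[7.0000 8.0000 17.0000 19.0000] v=[2.0000 0.0000 0.0000 0.0000]
Step 1: x=[7.1600 8.0800 16.9300 19.0300] v=[1.6000 0.8000 -0.7000 0.3000]
Step 2: x=[7.2792 8.2393 16.7925 19.0890] v=[1.1920 1.5930 -1.3750 0.5900]
Step 3: x=[7.3580 8.4745 16.5924 19.1750] v=[0.7880 2.3523 -2.0007 0.8604]
Step 4: x=[7.3980 8.7797 16.3370 19.2852] v=[0.3997 3.0524 -2.5542 1.1021]
Step 5: x=[7.4018 9.1467 16.0355 19.4159] v=[0.0379 3.6700 -3.0151 1.3073]
Step 6: x=[7.3730 9.5651 15.6989 19.5628] v=[-0.2876 4.1844 -3.3659 1.4693]
Max displacement = 2.4018

Answer: 2.4018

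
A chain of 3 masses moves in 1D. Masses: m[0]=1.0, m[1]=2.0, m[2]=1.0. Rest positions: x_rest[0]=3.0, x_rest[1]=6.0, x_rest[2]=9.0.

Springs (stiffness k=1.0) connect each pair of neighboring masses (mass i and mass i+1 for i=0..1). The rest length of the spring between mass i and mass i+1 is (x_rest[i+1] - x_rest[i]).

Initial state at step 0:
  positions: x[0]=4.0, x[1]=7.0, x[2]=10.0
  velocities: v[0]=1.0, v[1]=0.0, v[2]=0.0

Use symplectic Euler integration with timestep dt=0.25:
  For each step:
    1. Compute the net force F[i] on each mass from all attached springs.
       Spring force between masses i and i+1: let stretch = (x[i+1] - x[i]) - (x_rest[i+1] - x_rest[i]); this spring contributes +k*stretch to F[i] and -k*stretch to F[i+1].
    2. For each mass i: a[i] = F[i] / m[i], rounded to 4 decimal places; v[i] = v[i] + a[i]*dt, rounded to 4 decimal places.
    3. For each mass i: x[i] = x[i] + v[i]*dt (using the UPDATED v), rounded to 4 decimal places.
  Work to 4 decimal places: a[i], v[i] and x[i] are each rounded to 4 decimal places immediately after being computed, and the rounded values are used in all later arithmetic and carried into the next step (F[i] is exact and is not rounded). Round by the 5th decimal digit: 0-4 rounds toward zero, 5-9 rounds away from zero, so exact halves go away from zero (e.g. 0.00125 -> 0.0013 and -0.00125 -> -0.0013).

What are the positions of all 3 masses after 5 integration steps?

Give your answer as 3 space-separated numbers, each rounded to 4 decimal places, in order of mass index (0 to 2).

Answer: 4.9671 7.1367 10.0096

Derivation:
Step 0: x=[4.0000 7.0000 10.0000] v=[1.0000 0.0000 0.0000]
Step 1: x=[4.2500 7.0000 10.0000] v=[1.0000 0.0000 0.0000]
Step 2: x=[4.4844 7.0078 10.0000] v=[0.9375 0.0313 0.0000]
Step 3: x=[4.6890 7.0303 10.0005] v=[0.8184 0.0899 0.0020]
Step 4: x=[4.8524 7.0724 10.0029] v=[0.6537 0.1685 0.0095]
Step 5: x=[4.9671 7.1367 10.0096] v=[0.4587 0.2573 0.0269]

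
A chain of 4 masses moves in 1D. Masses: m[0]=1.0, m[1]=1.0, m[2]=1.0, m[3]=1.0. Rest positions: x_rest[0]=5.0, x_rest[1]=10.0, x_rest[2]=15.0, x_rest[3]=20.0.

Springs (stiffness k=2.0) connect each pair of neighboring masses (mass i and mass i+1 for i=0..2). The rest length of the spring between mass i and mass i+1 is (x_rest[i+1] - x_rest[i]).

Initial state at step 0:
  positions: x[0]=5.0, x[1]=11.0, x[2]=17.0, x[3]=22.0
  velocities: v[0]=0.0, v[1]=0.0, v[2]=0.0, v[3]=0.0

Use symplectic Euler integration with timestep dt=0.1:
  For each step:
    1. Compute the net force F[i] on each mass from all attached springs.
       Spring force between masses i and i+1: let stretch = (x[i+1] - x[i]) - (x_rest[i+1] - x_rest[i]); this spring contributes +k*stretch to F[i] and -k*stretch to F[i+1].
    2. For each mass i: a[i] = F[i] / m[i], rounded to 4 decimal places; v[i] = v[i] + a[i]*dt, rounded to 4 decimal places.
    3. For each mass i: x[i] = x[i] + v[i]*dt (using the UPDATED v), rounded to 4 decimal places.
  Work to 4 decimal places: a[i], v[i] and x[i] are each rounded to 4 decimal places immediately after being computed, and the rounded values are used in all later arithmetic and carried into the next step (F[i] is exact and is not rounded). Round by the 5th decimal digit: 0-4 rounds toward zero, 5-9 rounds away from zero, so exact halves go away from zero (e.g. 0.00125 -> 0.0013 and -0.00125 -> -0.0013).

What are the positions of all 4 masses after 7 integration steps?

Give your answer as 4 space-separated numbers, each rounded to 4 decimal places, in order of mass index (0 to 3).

Step 0: x=[5.0000 11.0000 17.0000 22.0000] v=[0.0000 0.0000 0.0000 0.0000]
Step 1: x=[5.0200 11.0000 16.9800 22.0000] v=[0.2000 0.0000 -0.2000 0.0000]
Step 2: x=[5.0596 11.0000 16.9408 21.9996] v=[0.3960 0.0000 -0.3920 -0.0040]
Step 3: x=[5.1180 11.0000 16.8840 21.9980] v=[0.5841 0.0001 -0.5684 -0.0158]
Step 4: x=[5.1941 11.0001 16.8118 21.9941] v=[0.7605 0.0005 -0.7224 -0.0386]
Step 5: x=[5.2863 11.0003 16.7270 21.9866] v=[0.9217 0.0016 -0.8483 -0.0751]
Step 6: x=[5.3928 11.0007 16.6328 21.9739] v=[1.0645 0.0041 -0.9417 -0.1270]
Step 7: x=[5.5114 11.0016 16.5328 21.9544] v=[1.1861 0.0089 -0.9999 -0.1952]

Answer: 5.5114 11.0016 16.5328 21.9544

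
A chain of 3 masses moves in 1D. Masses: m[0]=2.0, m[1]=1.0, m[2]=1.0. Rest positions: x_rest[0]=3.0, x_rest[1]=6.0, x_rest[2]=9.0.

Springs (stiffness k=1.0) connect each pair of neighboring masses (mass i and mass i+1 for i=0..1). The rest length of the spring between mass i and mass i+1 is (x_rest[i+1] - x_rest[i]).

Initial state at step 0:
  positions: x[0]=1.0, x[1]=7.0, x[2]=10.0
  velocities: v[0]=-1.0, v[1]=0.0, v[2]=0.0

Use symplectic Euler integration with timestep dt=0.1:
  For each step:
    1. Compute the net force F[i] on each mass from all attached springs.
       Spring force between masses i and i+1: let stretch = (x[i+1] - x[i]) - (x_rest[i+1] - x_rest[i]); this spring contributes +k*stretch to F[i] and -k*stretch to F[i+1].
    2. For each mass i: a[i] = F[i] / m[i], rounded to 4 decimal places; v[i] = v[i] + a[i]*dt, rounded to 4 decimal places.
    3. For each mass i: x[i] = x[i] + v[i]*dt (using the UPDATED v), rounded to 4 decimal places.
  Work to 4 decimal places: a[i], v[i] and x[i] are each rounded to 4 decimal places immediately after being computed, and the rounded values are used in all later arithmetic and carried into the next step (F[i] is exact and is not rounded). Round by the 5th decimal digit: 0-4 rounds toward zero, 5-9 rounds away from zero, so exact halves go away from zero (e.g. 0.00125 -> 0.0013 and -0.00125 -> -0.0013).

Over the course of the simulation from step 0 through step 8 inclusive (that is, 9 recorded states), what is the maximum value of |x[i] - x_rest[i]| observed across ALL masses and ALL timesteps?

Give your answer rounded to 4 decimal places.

Answer: 2.2833

Derivation:
Step 0: x=[1.0000 7.0000 10.0000] v=[-1.0000 0.0000 0.0000]
Step 1: x=[0.9150 6.9700 10.0000] v=[-0.8500 -0.3000 0.0000]
Step 2: x=[0.8453 6.9098 9.9997] v=[-0.6973 -0.6025 -0.0030]
Step 3: x=[0.7909 6.8198 9.9985] v=[-0.5441 -0.9000 -0.0120]
Step 4: x=[0.7516 6.7013 9.9955] v=[-0.3927 -1.1850 -0.0299]
Step 5: x=[0.7271 6.5562 9.9896] v=[-0.2452 -1.4506 -0.0593]
Step 6: x=[0.7167 6.3872 9.9793] v=[-0.1037 -1.6902 -0.1026]
Step 7: x=[0.7197 6.1974 9.9631] v=[0.0298 -1.8980 -0.1618]
Step 8: x=[0.7351 5.9905 9.9393] v=[0.1537 -2.0692 -0.2384]
Max displacement = 2.2833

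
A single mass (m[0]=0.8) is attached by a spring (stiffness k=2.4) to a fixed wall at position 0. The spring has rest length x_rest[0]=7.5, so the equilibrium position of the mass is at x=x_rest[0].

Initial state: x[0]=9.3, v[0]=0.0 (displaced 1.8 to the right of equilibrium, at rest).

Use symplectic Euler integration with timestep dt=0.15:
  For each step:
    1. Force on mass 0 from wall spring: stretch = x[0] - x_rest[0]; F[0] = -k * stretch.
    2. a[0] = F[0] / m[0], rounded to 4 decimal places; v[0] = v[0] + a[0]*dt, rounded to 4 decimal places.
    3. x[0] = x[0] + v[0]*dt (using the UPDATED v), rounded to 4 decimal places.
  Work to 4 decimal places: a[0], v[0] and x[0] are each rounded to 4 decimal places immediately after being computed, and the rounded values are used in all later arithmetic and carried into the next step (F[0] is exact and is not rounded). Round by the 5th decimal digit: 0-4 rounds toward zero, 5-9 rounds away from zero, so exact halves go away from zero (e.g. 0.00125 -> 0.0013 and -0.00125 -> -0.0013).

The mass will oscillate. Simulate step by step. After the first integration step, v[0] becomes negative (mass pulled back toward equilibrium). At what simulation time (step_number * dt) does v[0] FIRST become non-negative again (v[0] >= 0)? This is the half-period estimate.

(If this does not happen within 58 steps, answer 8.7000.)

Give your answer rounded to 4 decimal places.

Step 0: x=[9.3000] v=[0.0000]
Step 1: x=[9.1785] v=[-0.8100]
Step 2: x=[8.9437] v=[-1.5653]
Step 3: x=[8.6115] v=[-2.2150]
Step 4: x=[8.2042] v=[-2.7152]
Step 5: x=[7.7494] v=[-3.0321]
Step 6: x=[7.2778] v=[-3.1443]
Step 7: x=[6.8212] v=[-3.0443]
Step 8: x=[6.4104] v=[-2.7388]
Step 9: x=[6.0731] v=[-2.2485]
Step 10: x=[5.8321] v=[-1.6064]
Step 11: x=[5.7037] v=[-0.8558]
Step 12: x=[5.6966] v=[-0.0475]
Step 13: x=[5.8112] v=[0.7640]
First v>=0 after going negative at step 13, time=1.9500

Answer: 1.9500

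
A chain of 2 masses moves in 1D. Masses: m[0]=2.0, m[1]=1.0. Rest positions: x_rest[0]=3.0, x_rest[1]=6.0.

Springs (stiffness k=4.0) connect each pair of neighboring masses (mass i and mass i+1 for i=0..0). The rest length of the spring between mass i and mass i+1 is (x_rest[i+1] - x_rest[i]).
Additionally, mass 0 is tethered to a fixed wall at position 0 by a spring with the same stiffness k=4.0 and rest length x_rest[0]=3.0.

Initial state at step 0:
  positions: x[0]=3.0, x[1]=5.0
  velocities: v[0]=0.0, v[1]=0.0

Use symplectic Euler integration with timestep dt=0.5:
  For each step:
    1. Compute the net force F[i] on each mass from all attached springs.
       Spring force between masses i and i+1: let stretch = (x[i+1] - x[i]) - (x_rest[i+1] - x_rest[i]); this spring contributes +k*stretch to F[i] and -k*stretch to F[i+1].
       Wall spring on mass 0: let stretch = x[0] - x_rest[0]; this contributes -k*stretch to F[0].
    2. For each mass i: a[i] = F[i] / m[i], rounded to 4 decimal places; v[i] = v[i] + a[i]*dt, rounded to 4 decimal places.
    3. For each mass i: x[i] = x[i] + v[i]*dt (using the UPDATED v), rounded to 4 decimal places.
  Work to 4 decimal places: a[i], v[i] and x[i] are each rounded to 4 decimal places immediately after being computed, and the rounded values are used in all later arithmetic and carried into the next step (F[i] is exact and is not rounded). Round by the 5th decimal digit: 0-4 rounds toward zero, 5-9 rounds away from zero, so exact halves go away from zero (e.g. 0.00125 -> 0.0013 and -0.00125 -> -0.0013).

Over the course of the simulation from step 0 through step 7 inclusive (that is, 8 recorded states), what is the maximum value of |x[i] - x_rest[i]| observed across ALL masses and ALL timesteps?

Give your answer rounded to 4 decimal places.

Step 0: x=[3.0000 5.0000] v=[0.0000 0.0000]
Step 1: x=[2.5000 6.0000] v=[-1.0000 2.0000]
Step 2: x=[2.5000 6.5000] v=[0.0000 1.0000]
Step 3: x=[3.2500 6.0000] v=[1.5000 -1.0000]
Step 4: x=[3.7500 5.7500] v=[1.0000 -0.5000]
Step 5: x=[3.3750 6.5000] v=[-0.7500 1.5000]
Step 6: x=[2.8750 7.1250] v=[-1.0000 1.2500]
Step 7: x=[3.0625 6.5000] v=[0.3750 -1.2500]
Max displacement = 1.1250

Answer: 1.1250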